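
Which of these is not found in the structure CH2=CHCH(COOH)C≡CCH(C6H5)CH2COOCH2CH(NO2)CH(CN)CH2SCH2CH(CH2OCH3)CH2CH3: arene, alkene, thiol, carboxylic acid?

alkene: present (CH2=CH — C=C double bond → alkene).
arene: present (CH(C6H5) — pendant –C6H5: benzene ring → arene).
carboxylic acid: present (CH(COOH) — pendant –COOH: carbonyl C bonded to C and –OH → carboxylic acid).
thiol: no segment matches this pattern.

thiol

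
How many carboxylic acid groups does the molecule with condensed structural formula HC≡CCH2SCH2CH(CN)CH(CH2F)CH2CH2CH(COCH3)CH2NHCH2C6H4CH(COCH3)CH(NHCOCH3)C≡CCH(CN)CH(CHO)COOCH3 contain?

Reading the structure from left to right:
  HC≡C: C≡C triple bond → alkyne.
  CH2SCH2: C–S–C linkage → sulfide (thioether).
  CH(CN): pendant –C≡N: nitrile.
  CH(CH2F): pendant –CH2X: halogen on sp³ carbon → alkyl halide.
  CH(COCH3): pendant –COCH3: carbonyl C bonded to two carbons → ketone.
  CH2NHCH2: C–N–C with sp³ carbons and no adjacent C=O → amine (secondary).
  C6H4: para-disubstituted benzene ring → arene.
  CH(COCH3): pendant –COCH3: carbonyl C bonded to two carbons → ketone.
  CH(NHCOCH3): pendant –NHC(=O)CH3: N bonded to a carbonyl → amide (not amine).
  C≡C: C≡C triple bond → alkyne.
  CH(CN): pendant –C≡N: nitrile.
  CH(CHO): pendant –CHO: carbonyl C bonded to C and H → aldehyde.
  COOCH3: –C(=O)OCH3: carbonyl C bonded to C and to –OCH3 → ester (not ketone + ether).
No segment is a carboxylic acid: CH(NHCOCH3) is amide, not carboxylic acid; CH(CHO) is aldehyde, not carboxylic acid; COOCH3 is ester, not carboxylic acid. → 0.

0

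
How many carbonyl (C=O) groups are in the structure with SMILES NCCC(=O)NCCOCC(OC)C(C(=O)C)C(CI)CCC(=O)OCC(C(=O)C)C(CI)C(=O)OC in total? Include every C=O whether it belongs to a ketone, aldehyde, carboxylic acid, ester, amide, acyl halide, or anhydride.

CH2CONHCH2: amide, 1 C=O (running total 1).
CH(COCH3): ketone, 1 C=O (running total 2).
CH2COOCH2: ester, 1 C=O (running total 3).
CH(COCH3): ketone, 1 C=O (running total 4).
COOCH3: ester, 1 C=O (running total 5).

5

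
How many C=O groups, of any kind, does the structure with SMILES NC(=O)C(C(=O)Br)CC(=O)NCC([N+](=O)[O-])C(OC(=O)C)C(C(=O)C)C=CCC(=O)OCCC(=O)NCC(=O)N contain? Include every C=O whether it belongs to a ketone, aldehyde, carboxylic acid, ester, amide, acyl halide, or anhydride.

H2NCO: amide, 1 C=O (running total 1).
CH(COBr): acyl halide, 1 C=O (running total 2).
CH2CONHCH2: amide, 1 C=O (running total 3).
CH(OCOCH3): ester, 1 C=O (running total 4).
CH(COCH3): ketone, 1 C=O (running total 5).
CH2COOCH2: ester, 1 C=O (running total 6).
CH2CONHCH2: amide, 1 C=O (running total 7).
CONH2: amide, 1 C=O (running total 8).

8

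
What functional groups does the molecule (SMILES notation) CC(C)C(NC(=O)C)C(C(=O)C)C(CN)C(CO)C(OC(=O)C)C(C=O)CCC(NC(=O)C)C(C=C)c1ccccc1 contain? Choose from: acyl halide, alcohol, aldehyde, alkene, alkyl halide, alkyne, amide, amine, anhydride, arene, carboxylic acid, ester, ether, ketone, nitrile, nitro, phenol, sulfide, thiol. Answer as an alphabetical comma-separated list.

Taking each segment in turn:
  CH(NHCOCH3): pendant –NHC(=O)CH3: N bonded to a carbonyl → amide (not amine).
  CH(COCH3): pendant –COCH3: carbonyl C bonded to two carbons → ketone.
  CH(CH2NH2): pendant –CH2NH2: N on sp³ C, no adjacent C=O → amine.
  CH(CH2OH): pendant –CH2OH on an sp³ backbone C → alcohol.
  CH(OCOCH3): pendant –OC(=O)CH3: an acyloxy group → ester.
  CH(CHO): pendant –CHO: carbonyl C bonded to C and H → aldehyde.
  CH(NHCOCH3): pendant –NHC(=O)CH3: N bonded to a carbonyl → amide (not amine).
  CH(CH=CH2): pendant –CH=CH2: C=C double bond → alkene.
  C6H5: –C6H5 phenyl ring → arene.

alcohol, aldehyde, alkene, amide, amine, arene, ester, ketone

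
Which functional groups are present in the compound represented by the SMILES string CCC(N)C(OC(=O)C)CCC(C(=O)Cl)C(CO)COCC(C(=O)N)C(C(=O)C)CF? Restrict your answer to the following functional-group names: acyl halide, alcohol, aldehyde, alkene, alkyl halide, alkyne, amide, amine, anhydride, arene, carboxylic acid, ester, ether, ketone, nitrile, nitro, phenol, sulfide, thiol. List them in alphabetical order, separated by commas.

Working along the chain:
  CH(NH2): –NH2 on an sp³ carbon with no adjacent C=O → amine.
  CH(OCOCH3): pendant –OC(=O)CH3: an acyloxy group → ester.
  CH(COCl): pendant –C(=O)X: carbonyl C bonded to C and halogen → acyl halide.
  CH(CH2OH): pendant –CH2OH on an sp³ backbone C → alcohol.
  CH2OCH2: C–O–C with sp³ carbons on both sides and no adjacent C=O → ether.
  CH(CONH2): pendant –CONH2: carbonyl C bonded to C and N → amide.
  CH(COCH3): pendant –COCH3: carbonyl C bonded to two carbons → ketone.
  CH2F: halogen on an sp³ carbon → alkyl halide.

acyl halide, alcohol, alkyl halide, amide, amine, ester, ether, ketone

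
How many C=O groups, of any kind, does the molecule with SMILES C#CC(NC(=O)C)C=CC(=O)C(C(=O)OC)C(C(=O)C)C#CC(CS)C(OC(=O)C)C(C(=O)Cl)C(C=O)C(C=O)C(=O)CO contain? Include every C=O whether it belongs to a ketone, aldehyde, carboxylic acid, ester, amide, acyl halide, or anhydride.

CH(NHCOCH3): amide, 1 C=O (running total 1).
CO: ketone, 1 C=O (running total 2).
CH(COOCH3): ester, 1 C=O (running total 3).
CH(COCH3): ketone, 1 C=O (running total 4).
CH(OCOCH3): ester, 1 C=O (running total 5).
CH(COCl): acyl halide, 1 C=O (running total 6).
CH(CHO): aldehyde, 1 C=O (running total 7).
CH(CHO): aldehyde, 1 C=O (running total 8).
CO: ketone, 1 C=O (running total 9).

9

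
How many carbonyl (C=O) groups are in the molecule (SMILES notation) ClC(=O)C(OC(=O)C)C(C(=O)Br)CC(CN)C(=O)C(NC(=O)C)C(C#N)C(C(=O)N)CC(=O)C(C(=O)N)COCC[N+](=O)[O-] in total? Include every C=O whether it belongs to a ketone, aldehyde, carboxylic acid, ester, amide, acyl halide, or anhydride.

8

ClCO: acyl halide, 1 C=O (running total 1).
CH(OCOCH3): ester, 1 C=O (running total 2).
CH(COBr): acyl halide, 1 C=O (running total 3).
CO: ketone, 1 C=O (running total 4).
CH(NHCOCH3): amide, 1 C=O (running total 5).
CH(CONH2): amide, 1 C=O (running total 6).
CO: ketone, 1 C=O (running total 7).
CH(CONH2): amide, 1 C=O (running total 8).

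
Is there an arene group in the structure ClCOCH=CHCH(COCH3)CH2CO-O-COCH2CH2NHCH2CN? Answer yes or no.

no

Working along the chain:
  ClCO: –C(=O)Cl: carbonyl C bonded to C and to a halogen → acyl halide (not alkyl halide).
  CH=CH: C=C double bond → alkene.
  CH(COCH3): pendant –COCH3: carbonyl C bonded to two carbons → ketone.
  CH2CO-O-COCH2: two acyl groups sharing one oxygen, –C(=O)–O–C(=O)– → anhydride.
  CH2NHCH2: C–N–C with sp³ carbons and no adjacent C=O → amine (secondary).
  CN: –C≡N: carbon triple-bonded to nitrogen → nitrile.
The groups actually present are: acyl halide, alkene, amine, anhydride, ketone, nitrile.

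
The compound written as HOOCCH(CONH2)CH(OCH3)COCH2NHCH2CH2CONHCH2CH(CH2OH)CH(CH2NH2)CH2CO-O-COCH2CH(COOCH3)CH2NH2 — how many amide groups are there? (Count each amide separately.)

–COOH: carbonyl C bonded to –OH and C → carboxylic acid (the –OH is not a separate alcohol).
pendant –CONH2: carbonyl C bonded to C and N → amide.
pendant –OCH3: C–O–C with sp³ C, no adjacent C=O → ether.
–C(=O)– with carbon on both sides → ketone.
C–N–C with sp³ carbons and no adjacent C=O → amine (secondary).
–C(=O)–N– linkage → amide (the N is not an amine).
pendant –CH2OH on an sp³ backbone C → alcohol.
pendant –CH2NH2: N on sp³ C, no adjacent C=O → amine.
two acyl groups sharing one oxygen, –C(=O)–O–C(=O)– → anhydride.
pendant –COOCH3: carbonyl C bonded to C and –OCH3 → ester.
–NH2 on an sp³ carbon with no adjacent C=O → amine.
Amide appears at: CH(CONH2), CH2CONHCH2 → 2.

2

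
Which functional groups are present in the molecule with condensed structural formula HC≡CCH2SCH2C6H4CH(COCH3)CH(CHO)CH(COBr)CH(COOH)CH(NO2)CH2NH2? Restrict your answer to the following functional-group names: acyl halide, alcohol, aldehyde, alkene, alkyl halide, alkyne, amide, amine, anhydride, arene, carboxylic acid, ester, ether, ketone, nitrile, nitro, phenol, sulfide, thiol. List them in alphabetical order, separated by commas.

C≡C triple bond → alkyne.
C–S–C linkage → sulfide (thioether).
para-disubstituted benzene ring → arene.
pendant –COCH3: carbonyl C bonded to two carbons → ketone.
pendant –CHO: carbonyl C bonded to C and H → aldehyde.
pendant –C(=O)X: carbonyl C bonded to C and halogen → acyl halide.
pendant –COOH: carbonyl C bonded to C and –OH → carboxylic acid.
–NO2 on an sp³ carbon → nitro (the N=O is not a carbonyl).
–NH2 on an sp³ carbon with no adjacent C=O → amine.

acyl halide, aldehyde, alkyne, amine, arene, carboxylic acid, ketone, nitro, sulfide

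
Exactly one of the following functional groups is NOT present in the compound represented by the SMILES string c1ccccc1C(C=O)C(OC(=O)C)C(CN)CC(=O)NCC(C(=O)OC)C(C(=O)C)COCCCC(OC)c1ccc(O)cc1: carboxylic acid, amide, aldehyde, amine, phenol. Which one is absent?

phenol: present (C6H4OH — –OH attached directly to an aromatic ring → phenol (not alcohol); the ring itself is an arene).
aldehyde: present (CH(CHO) — pendant –CHO: carbonyl C bonded to C and H → aldehyde).
amide: present (CH2CONHCH2 — –C(=O)–N– linkage → amide (the N is not an amine)).
amine: present (CH(CH2NH2) — pendant –CH2NH2: N on sp³ C, no adjacent C=O → amine).
carboxylic acid: absent. In each of CH(OCOCH3) and CH(COOCH3), the acyl oxygen is bonded to carbon (–O–C), not to H, so this is an ester. In CH2CONHCH2, the carbonyl is bonded to nitrogen, not to –OH; that is an amide.

carboxylic acid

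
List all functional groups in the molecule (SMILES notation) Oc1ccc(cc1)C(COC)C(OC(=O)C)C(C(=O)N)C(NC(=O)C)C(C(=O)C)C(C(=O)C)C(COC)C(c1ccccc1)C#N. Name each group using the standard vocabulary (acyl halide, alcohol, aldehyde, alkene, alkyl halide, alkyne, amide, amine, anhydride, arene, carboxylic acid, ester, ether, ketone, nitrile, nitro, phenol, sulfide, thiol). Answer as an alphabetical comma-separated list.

Working along the chain:
  HOC6H4: –OH attached directly to an aromatic ring → phenol (not alcohol); the ring itself is an arene.
  CH(CH2OCH3): pendant –CH2OCH3: C–O–C linkage → ether.
  CH(OCOCH3): pendant –OC(=O)CH3: an acyloxy group → ester.
  CH(CONH2): pendant –CONH2: carbonyl C bonded to C and N → amide.
  CH(NHCOCH3): pendant –NHC(=O)CH3: N bonded to a carbonyl → amide (not amine).
  CH(COCH3): pendant –COCH3: carbonyl C bonded to two carbons → ketone.
  CH(COCH3): pendant –COCH3: carbonyl C bonded to two carbons → ketone.
  CH(CH2OCH3): pendant –CH2OCH3: C–O–C linkage → ether.
  CH(C6H5): pendant –C6H5: benzene ring → arene.
  CN: –C≡N: carbon triple-bonded to nitrogen → nitrile.

amide, arene, ester, ether, ketone, nitrile, phenol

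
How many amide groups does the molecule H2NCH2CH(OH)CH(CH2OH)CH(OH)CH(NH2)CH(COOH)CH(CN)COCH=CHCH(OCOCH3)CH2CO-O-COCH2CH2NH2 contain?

Working along the chain:
  H2NCH2: –NH2 on an sp³ carbon with no adjacent C=O → amine.
  CH(OH): –OH on an sp³ carbon → alcohol (secondary).
  CH(CH2OH): pendant –CH2OH on an sp³ backbone C → alcohol.
  CH(OH): –OH on an sp³ carbon → alcohol (secondary).
  CH(NH2): –NH2 on an sp³ carbon with no adjacent C=O → amine.
  CH(COOH): pendant –COOH: carbonyl C bonded to C and –OH → carboxylic acid.
  CH(CN): pendant –C≡N: nitrile.
  CO: –C(=O)– with carbon on both sides → ketone.
  CH=CH: C=C double bond → alkene.
  CH(OCOCH3): pendant –OC(=O)CH3: an acyloxy group → ester.
  CH2CO-O-COCH2: two acyl groups sharing one oxygen, –C(=O)–O–C(=O)– → anhydride.
  CH2NH2: –NH2 on an sp³ carbon with no adjacent C=O → amine.
No segment is a amide: H2NCH2 is amine, not amide; CH(NH2) is amine, not amide; CH2NH2 is amine, not amide. → 0.

0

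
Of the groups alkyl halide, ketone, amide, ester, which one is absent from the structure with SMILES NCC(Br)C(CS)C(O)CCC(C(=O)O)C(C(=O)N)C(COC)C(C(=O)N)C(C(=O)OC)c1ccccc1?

alkyl halide: present (CH(Br) — halogen on an sp³ carbon → alkyl halide).
amide: present (CH(CONH2) — pendant –CONH2: carbonyl C bonded to C and N → amide).
ester: present (CH(COOCH3) — pendant –COOCH3: carbonyl C bonded to C and –OCH3 → ester).
ketone: absent. In CH(COOCH3), the C=O is bonded to an –O–C group, which defines an ester, not a ketone. In CH(CONH2), the C=O is bonded to nitrogen, which defines an amide, not a ketone. In CH(COOH), the C=O bears an –OH, making it a carboxylic acid rather than a ketone.

ketone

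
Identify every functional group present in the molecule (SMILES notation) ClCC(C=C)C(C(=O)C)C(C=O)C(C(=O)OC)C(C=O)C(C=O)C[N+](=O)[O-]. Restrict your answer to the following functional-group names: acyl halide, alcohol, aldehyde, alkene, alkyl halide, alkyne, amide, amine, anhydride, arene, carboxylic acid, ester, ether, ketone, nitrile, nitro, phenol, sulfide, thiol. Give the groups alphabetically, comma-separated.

halogen on an sp³ carbon → alkyl halide.
pendant –CH=CH2: C=C double bond → alkene.
pendant –COCH3: carbonyl C bonded to two carbons → ketone.
pendant –CHO: carbonyl C bonded to C and H → aldehyde.
pendant –COOCH3: carbonyl C bonded to C and –OCH3 → ester.
pendant –CHO: carbonyl C bonded to C and H → aldehyde.
pendant –CHO: carbonyl C bonded to C and H → aldehyde.
–NO2 on carbon → nitro group.

aldehyde, alkene, alkyl halide, ester, ketone, nitro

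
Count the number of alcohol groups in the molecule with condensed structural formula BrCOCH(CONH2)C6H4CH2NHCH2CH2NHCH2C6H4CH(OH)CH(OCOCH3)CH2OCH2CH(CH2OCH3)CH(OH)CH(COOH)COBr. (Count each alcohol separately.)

Taking each segment in turn:
  BrCO: –C(=O)Br: carbonyl C bonded to C and to a halogen → acyl halide (not alkyl halide).
  CH(CONH2): pendant –CONH2: carbonyl C bonded to C and N → amide.
  C6H4: para-disubstituted benzene ring → arene.
  CH2NHCH2: C–N–C with sp³ carbons and no adjacent C=O → amine (secondary).
  CH2NHCH2: C–N–C with sp³ carbons and no adjacent C=O → amine (secondary).
  C6H4: para-disubstituted benzene ring → arene.
  CH(OH): –OH on an sp³ carbon → alcohol (secondary).
  CH(OCOCH3): pendant –OC(=O)CH3: an acyloxy group → ester.
  CH2OCH2: C–O–C with sp³ carbons on both sides and no adjacent C=O → ether.
  CH(CH2OCH3): pendant –CH2OCH3: C–O–C linkage → ether.
  CH(OH): –OH on an sp³ carbon → alcohol (secondary).
  CH(COOH): pendant –COOH: carbonyl C bonded to C and –OH → carboxylic acid.
  COBr: –C(=O)Br: carbonyl C bonded to C and to a halogen → acyl halide (not alkyl halide).
Alcohol appears at: CH(OH), CH(OH) → 2.

2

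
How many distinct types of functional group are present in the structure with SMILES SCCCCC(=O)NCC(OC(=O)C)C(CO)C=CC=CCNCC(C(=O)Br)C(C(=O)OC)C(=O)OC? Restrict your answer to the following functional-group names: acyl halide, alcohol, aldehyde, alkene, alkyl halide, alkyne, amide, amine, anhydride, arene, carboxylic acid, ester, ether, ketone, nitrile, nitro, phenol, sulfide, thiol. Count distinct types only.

Taking each segment in turn:
  HSCH2: –SH on an sp³ carbon → thiol.
  CH2CONHCH2: –C(=O)–N– linkage → amide (the N is not an amine).
  CH(OCOCH3): pendant –OC(=O)CH3: an acyloxy group → ester.
  CH(CH2OH): pendant –CH2OH on an sp³ backbone C → alcohol.
  CH=CH: C=C double bond → alkene.
  CH=CH: C=C double bond → alkene.
  CH2NHCH2: C–N–C with sp³ carbons and no adjacent C=O → amine (secondary).
  CH(COBr): pendant –C(=O)X: carbonyl C bonded to C and halogen → acyl halide.
  CH(COOCH3): pendant –COOCH3: carbonyl C bonded to C and –OCH3 → ester.
  COOCH3: –C(=O)OCH3: carbonyl C bonded to C and to –OCH3 → ester (not ketone + ether).
Distinct types present: acyl halide, alcohol, alkene, amide, amine, ester, thiol.

7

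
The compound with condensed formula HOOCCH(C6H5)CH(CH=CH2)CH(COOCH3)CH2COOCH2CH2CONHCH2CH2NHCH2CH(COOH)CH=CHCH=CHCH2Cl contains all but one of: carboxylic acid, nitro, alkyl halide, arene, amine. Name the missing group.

nitro

carboxylic acid: present (HOOC — –COOH: carbonyl C bonded to –OH and C → carboxylic acid (the –OH is not a separate alcohol)).
alkyl halide: present (CH2Cl — halogen on an sp³ carbon → alkyl halide).
amine: present (CH2NHCH2 — C–N–C with sp³ carbons and no adjacent C=O → amine (secondary)).
arene: present (CH(C6H5) — pendant –C6H5: benzene ring → arene).
nitro: no segment matches this pattern.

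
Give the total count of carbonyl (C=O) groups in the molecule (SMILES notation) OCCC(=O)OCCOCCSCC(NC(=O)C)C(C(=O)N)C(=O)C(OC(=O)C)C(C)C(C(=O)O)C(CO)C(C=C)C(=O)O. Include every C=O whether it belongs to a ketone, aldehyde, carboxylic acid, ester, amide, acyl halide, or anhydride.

7

CH2COOCH2: ester, 1 C=O (running total 1).
CH(NHCOCH3): amide, 1 C=O (running total 2).
CH(CONH2): amide, 1 C=O (running total 3).
CO: ketone, 1 C=O (running total 4).
CH(OCOCH3): ester, 1 C=O (running total 5).
CH(COOH): carboxylic acid, 1 C=O (running total 6).
COOH: carboxylic acid, 1 C=O (running total 7).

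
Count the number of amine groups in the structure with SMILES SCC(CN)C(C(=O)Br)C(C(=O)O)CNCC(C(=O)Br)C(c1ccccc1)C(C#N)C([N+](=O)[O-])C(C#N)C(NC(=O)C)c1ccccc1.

Taking each segment in turn:
  HSCH2: –SH on an sp³ carbon → thiol.
  CH(CH2NH2): pendant –CH2NH2: N on sp³ C, no adjacent C=O → amine.
  CH(COBr): pendant –C(=O)X: carbonyl C bonded to C and halogen → acyl halide.
  CH(COOH): pendant –COOH: carbonyl C bonded to C and –OH → carboxylic acid.
  CH2NHCH2: C–N–C with sp³ carbons and no adjacent C=O → amine (secondary).
  CH(COBr): pendant –C(=O)X: carbonyl C bonded to C and halogen → acyl halide.
  CH(C6H5): pendant –C6H5: benzene ring → arene.
  CH(CN): pendant –C≡N: nitrile.
  CH(NO2): –NO2 on an sp³ carbon → nitro (the N=O is not a carbonyl).
  CH(CN): pendant –C≡N: nitrile.
  CH(NHCOCH3): pendant –NHC(=O)CH3: N bonded to a carbonyl → amide (not amine).
  C6H5: –C6H5 phenyl ring → arene.
Amine appears at: CH(CH2NH2), CH2NHCH2 → 2.

2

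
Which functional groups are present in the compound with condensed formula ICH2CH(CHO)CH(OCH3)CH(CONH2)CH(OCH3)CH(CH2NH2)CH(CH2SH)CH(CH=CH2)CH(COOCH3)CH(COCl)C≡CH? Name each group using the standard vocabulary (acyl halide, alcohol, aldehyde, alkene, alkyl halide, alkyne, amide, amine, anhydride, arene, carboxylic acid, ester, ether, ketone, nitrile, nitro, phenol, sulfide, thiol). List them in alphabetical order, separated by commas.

halogen on an sp³ carbon → alkyl halide.
pendant –CHO: carbonyl C bonded to C and H → aldehyde.
pendant –OCH3: C–O–C with sp³ C, no adjacent C=O → ether.
pendant –CONH2: carbonyl C bonded to C and N → amide.
pendant –OCH3: C–O–C with sp³ C, no adjacent C=O → ether.
pendant –CH2NH2: N on sp³ C, no adjacent C=O → amine.
pendant –CH2SH → thiol.
pendant –CH=CH2: C=C double bond → alkene.
pendant –COOCH3: carbonyl C bonded to C and –OCH3 → ester.
pendant –C(=O)X: carbonyl C bonded to C and halogen → acyl halide.
C≡C triple bond → alkyne.

acyl halide, aldehyde, alkene, alkyl halide, alkyne, amide, amine, ester, ether, thiol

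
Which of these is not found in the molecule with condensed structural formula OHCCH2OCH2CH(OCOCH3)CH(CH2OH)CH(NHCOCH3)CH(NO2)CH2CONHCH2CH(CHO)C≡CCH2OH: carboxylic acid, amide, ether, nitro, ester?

carboxylic acid

nitro: present (CH(NO2) — –NO2 on an sp³ carbon → nitro (the N=O is not a carbonyl)).
amide: present (CH(NHCOCH3) — pendant –NHC(=O)CH3: N bonded to a carbonyl → amide (not amine)).
ether: present (CH2OCH2 — C–O–C with sp³ carbons on both sides and no adjacent C=O → ether).
ester: present (CH(OCOCH3) — pendant –OC(=O)CH3: an acyloxy group → ester).
carboxylic acid: absent. In CH(OCOCH3), the acyl oxygen is bonded to carbon (–O–C), not to H, so this is an ester. In each of CH(NHCOCH3) and CH2CONHCH2, the carbonyl is bonded to nitrogen, not to –OH; that is an amide.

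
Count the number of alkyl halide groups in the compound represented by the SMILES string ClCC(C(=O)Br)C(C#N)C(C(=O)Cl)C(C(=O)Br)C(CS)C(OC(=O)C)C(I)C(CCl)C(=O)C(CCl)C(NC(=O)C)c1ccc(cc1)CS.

4

Taking each segment in turn:
  ClCH2: halogen on an sp³ carbon → alkyl halide.
  CH(COBr): pendant –C(=O)X: carbonyl C bonded to C and halogen → acyl halide.
  CH(CN): pendant –C≡N: nitrile.
  CH(COCl): pendant –C(=O)X: carbonyl C bonded to C and halogen → acyl halide.
  CH(COBr): pendant –C(=O)X: carbonyl C bonded to C and halogen → acyl halide.
  CH(CH2SH): pendant –CH2SH → thiol.
  CH(OCOCH3): pendant –OC(=O)CH3: an acyloxy group → ester.
  CH(I): halogen on an sp³ carbon → alkyl halide.
  CH(CH2Cl): pendant –CH2X: halogen on sp³ carbon → alkyl halide.
  CO: –C(=O)– with carbon on both sides → ketone.
  CH(CH2Cl): pendant –CH2X: halogen on sp³ carbon → alkyl halide.
  CH(NHCOCH3): pendant –NHC(=O)CH3: N bonded to a carbonyl → amide (not amine).
  C6H4: para-disubstituted benzene ring → arene.
  CH2SH: –SH on an sp³ carbon → thiol.
Alkyl halide appears at: ClCH2, CH(I), CH(CH2Cl), CH(CH2Cl) → 4.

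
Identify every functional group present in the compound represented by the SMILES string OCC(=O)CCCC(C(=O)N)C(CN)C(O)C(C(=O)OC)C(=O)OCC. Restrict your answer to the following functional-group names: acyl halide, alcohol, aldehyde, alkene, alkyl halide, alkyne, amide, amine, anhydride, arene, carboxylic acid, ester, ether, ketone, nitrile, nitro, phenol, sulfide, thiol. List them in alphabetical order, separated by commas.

Working along the chain:
  HOCH2: HO– on an sp³ carbon → alcohol.
  CO: –C(=O)– with carbon on both sides → ketone.
  CH(CONH2): pendant –CONH2: carbonyl C bonded to C and N → amide.
  CH(CH2NH2): pendant –CH2NH2: N on sp³ C, no adjacent C=O → amine.
  CH(OH): –OH on an sp³ carbon → alcohol (secondary).
  CH(COOCH3): pendant –COOCH3: carbonyl C bonded to C and –OCH3 → ester.
  COOCH2CH3: –C(=O)OCH2CH3: carbonyl C bonded to C and to –OEt → ester.

alcohol, amide, amine, ester, ketone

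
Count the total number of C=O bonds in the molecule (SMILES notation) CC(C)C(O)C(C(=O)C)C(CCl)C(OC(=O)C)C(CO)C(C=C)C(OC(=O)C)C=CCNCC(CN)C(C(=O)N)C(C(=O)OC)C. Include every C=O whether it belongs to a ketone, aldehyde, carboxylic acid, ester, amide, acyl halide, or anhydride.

CH(COCH3): ketone, 1 C=O (running total 1).
CH(OCOCH3): ester, 1 C=O (running total 2).
CH(OCOCH3): ester, 1 C=O (running total 3).
CH(CONH2): amide, 1 C=O (running total 4).
CH(COOCH3): ester, 1 C=O (running total 5).

5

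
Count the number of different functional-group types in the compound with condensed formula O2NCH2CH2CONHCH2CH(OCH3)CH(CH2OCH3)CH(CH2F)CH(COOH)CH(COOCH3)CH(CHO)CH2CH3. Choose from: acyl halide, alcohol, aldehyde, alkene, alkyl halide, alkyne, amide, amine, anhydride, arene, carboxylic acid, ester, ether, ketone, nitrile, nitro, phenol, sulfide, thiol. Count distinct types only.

7

–NO2 on carbon → nitro group.
–C(=O)–N– linkage → amide (the N is not an amine).
pendant –OCH3: C–O–C with sp³ C, no adjacent C=O → ether.
pendant –CH2OCH3: C–O–C linkage → ether.
pendant –CH2X: halogen on sp³ carbon → alkyl halide.
pendant –COOH: carbonyl C bonded to C and –OH → carboxylic acid.
pendant –COOCH3: carbonyl C bonded to C and –OCH3 → ester.
pendant –CHO: carbonyl C bonded to C and H → aldehyde.
Distinct types present: aldehyde, alkyl halide, amide, carboxylic acid, ester, ether, nitro.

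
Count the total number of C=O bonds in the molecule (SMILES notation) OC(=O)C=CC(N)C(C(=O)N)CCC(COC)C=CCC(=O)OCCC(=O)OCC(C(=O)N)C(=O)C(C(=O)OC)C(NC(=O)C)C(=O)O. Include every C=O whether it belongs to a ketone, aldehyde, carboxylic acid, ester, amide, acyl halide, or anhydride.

HOOC: carboxylic acid, 1 C=O (running total 1).
CH(CONH2): amide, 1 C=O (running total 2).
CH2COOCH2: ester, 1 C=O (running total 3).
CH2COOCH2: ester, 1 C=O (running total 4).
CH(CONH2): amide, 1 C=O (running total 5).
CO: ketone, 1 C=O (running total 6).
CH(COOCH3): ester, 1 C=O (running total 7).
CH(NHCOCH3): amide, 1 C=O (running total 8).
COOH: carboxylic acid, 1 C=O (running total 9).

9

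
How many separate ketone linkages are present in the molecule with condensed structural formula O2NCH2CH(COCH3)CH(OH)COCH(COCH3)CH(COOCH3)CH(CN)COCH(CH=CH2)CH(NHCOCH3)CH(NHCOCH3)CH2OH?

4

–NO2 on carbon → nitro group.
pendant –COCH3: carbonyl C bonded to two carbons → ketone.
–OH on an sp³ carbon → alcohol (secondary).
–C(=O)– with carbon on both sides → ketone.
pendant –COCH3: carbonyl C bonded to two carbons → ketone.
pendant –COOCH3: carbonyl C bonded to C and –OCH3 → ester.
pendant –C≡N: nitrile.
–C(=O)– with carbon on both sides → ketone.
pendant –CH=CH2: C=C double bond → alkene.
pendant –NHC(=O)CH3: N bonded to a carbonyl → amide (not amine).
pendant –NHC(=O)CH3: N bonded to a carbonyl → amide (not amine).
–OH on an sp³ carbon → alcohol.
Ketone appears at: CH(COCH3), CO, CH(COCH3), CO → 4.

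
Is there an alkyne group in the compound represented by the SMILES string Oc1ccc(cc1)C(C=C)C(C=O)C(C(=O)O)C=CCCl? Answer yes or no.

Reading the structure from left to right:
  HOC6H4: –OH attached directly to an aromatic ring → phenol (not alcohol); the ring itself is an arene.
  CH(CH=CH2): pendant –CH=CH2: C=C double bond → alkene.
  CH(CHO): pendant –CHO: carbonyl C bonded to C and H → aldehyde.
  CH(COOH): pendant –COOH: carbonyl C bonded to C and –OH → carboxylic acid.
  CH=CH: C=C double bond → alkene.
  CH2Cl: halogen on an sp³ carbon → alkyl halide.
The groups actually present are: aldehyde, alkene, alkyl halide, arene, carboxylic acid, phenol.

no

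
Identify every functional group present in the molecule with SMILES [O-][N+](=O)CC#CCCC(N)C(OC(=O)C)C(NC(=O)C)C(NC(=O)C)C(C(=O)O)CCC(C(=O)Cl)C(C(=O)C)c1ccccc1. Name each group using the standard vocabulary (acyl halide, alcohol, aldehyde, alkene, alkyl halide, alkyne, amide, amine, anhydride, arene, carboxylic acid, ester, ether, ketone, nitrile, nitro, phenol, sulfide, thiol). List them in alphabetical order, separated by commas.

–NO2 on carbon → nitro group.
C≡C triple bond → alkyne.
–NH2 on an sp³ carbon with no adjacent C=O → amine.
pendant –OC(=O)CH3: an acyloxy group → ester.
pendant –NHC(=O)CH3: N bonded to a carbonyl → amide (not amine).
pendant –NHC(=O)CH3: N bonded to a carbonyl → amide (not amine).
pendant –COOH: carbonyl C bonded to C and –OH → carboxylic acid.
pendant –C(=O)X: carbonyl C bonded to C and halogen → acyl halide.
pendant –COCH3: carbonyl C bonded to two carbons → ketone.
–C6H5 phenyl ring → arene.

acyl halide, alkyne, amide, amine, arene, carboxylic acid, ester, ketone, nitro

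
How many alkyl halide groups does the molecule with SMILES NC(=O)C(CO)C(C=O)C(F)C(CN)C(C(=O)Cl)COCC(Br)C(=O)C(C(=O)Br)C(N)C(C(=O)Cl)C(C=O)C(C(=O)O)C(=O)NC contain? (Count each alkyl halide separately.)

2

Working along the chain:
  H2NCO: –C(=O)NH2: carbonyl C bonded to C and to N → amide (the N is not a separate amine).
  CH(CH2OH): pendant –CH2OH on an sp³ backbone C → alcohol.
  CH(CHO): pendant –CHO: carbonyl C bonded to C and H → aldehyde.
  CH(F): halogen on an sp³ carbon → alkyl halide.
  CH(CH2NH2): pendant –CH2NH2: N on sp³ C, no adjacent C=O → amine.
  CH(COCl): pendant –C(=O)X: carbonyl C bonded to C and halogen → acyl halide.
  CH2OCH2: C–O–C with sp³ carbons on both sides and no adjacent C=O → ether.
  CH(Br): halogen on an sp³ carbon → alkyl halide.
  CO: –C(=O)– with carbon on both sides → ketone.
  CH(COBr): pendant –C(=O)X: carbonyl C bonded to C and halogen → acyl halide.
  CH(NH2): –NH2 on an sp³ carbon with no adjacent C=O → amine.
  CH(COCl): pendant –C(=O)X: carbonyl C bonded to C and halogen → acyl halide.
  CH(CHO): pendant –CHO: carbonyl C bonded to C and H → aldehyde.
  CH(COOH): pendant –COOH: carbonyl C bonded to C and –OH → carboxylic acid.
  CONHCH3: –C(=O)NHCH3: carbonyl C bonded to C and to N → amide (the N is not an amine).
Alkyl halide appears at: CH(F), CH(Br) → 2.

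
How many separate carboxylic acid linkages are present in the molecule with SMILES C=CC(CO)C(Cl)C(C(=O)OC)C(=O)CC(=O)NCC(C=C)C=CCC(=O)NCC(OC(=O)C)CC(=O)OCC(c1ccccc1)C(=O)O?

1

Working along the chain:
  CH2=CH: C=C double bond → alkene.
  CH(CH2OH): pendant –CH2OH on an sp³ backbone C → alcohol.
  CH(Cl): halogen on an sp³ carbon → alkyl halide.
  CH(COOCH3): pendant –COOCH3: carbonyl C bonded to C and –OCH3 → ester.
  CO: –C(=O)– with carbon on both sides → ketone.
  CH2CONHCH2: –C(=O)–N– linkage → amide (the N is not an amine).
  CH(CH=CH2): pendant –CH=CH2: C=C double bond → alkene.
  CH=CH: C=C double bond → alkene.
  CH2CONHCH2: –C(=O)–N– linkage → amide (the N is not an amine).
  CH(OCOCH3): pendant –OC(=O)CH3: an acyloxy group → ester.
  CH2COOCH2: –C(=O)–O–C with C on the carbonyl side → ester.
  CH(C6H5): pendant –C6H5: benzene ring → arene.
  COOH: –COOH: carbonyl C bonded to –OH and C → carboxylic acid (the –OH is not a separate alcohol).
Carboxylic acid appears at: COOH → 1.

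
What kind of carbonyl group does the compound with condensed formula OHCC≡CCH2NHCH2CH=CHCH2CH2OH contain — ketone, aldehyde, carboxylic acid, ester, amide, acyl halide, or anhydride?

The carbonyl is in the OHC segment: terminal –CHO: carbonyl C bonded to H and C → aldehyde.

aldehyde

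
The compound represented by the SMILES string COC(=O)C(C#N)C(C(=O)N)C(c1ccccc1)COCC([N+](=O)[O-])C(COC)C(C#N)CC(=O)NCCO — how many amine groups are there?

CH3O–C(=O)–: carbonyl C bonded to C and to –OCH3 → ester (not ketone + ether).
pendant –C≡N: nitrile.
pendant –CONH2: carbonyl C bonded to C and N → amide.
pendant –C6H5: benzene ring → arene.
C–O–C with sp³ carbons on both sides and no adjacent C=O → ether.
–NO2 on an sp³ carbon → nitro (the N=O is not a carbonyl).
pendant –CH2OCH3: C–O–C linkage → ether.
pendant –C≡N: nitrile.
–C(=O)–N– linkage → amide (the N is not an amine).
–OH on an sp³ carbon → alcohol.
No segment is a amine: CH(CN) is nitrile, not amine; CH(CONH2) is amide, not amine; CH(NO2) is nitro, not amine. → 0.

0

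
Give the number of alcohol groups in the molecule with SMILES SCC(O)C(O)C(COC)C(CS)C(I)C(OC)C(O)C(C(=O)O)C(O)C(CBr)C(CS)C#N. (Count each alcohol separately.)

4

Working along the chain:
  HSCH2: –SH on an sp³ carbon → thiol.
  CH(OH): –OH on an sp³ carbon → alcohol (secondary).
  CH(OH): –OH on an sp³ carbon → alcohol (secondary).
  CH(CH2OCH3): pendant –CH2OCH3: C–O–C linkage → ether.
  CH(CH2SH): pendant –CH2SH → thiol.
  CH(I): halogen on an sp³ carbon → alkyl halide.
  CH(OCH3): pendant –OCH3: C–O–C with sp³ C, no adjacent C=O → ether.
  CH(OH): –OH on an sp³ carbon → alcohol (secondary).
  CH(COOH): pendant –COOH: carbonyl C bonded to C and –OH → carboxylic acid.
  CH(OH): –OH on an sp³ carbon → alcohol (secondary).
  CH(CH2Br): pendant –CH2X: halogen on sp³ carbon → alkyl halide.
  CH(CH2SH): pendant –CH2SH → thiol.
  CN: –C≡N: carbon triple-bonded to nitrogen → nitrile.
Alcohol appears at: CH(OH), CH(OH), CH(OH), CH(OH) → 4.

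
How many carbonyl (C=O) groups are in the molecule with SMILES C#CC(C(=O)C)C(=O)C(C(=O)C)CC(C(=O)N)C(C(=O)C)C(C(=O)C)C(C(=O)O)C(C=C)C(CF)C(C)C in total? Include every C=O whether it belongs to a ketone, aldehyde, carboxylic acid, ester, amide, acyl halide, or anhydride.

CH(COCH3): ketone, 1 C=O (running total 1).
CO: ketone, 1 C=O (running total 2).
CH(COCH3): ketone, 1 C=O (running total 3).
CH(CONH2): amide, 1 C=O (running total 4).
CH(COCH3): ketone, 1 C=O (running total 5).
CH(COCH3): ketone, 1 C=O (running total 6).
CH(COOH): carboxylic acid, 1 C=O (running total 7).

7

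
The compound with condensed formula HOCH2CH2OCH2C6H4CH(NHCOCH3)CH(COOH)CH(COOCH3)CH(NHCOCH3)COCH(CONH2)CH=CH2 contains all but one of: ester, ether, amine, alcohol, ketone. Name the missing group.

ketone: present (CO — –C(=O)– with carbon on both sides → ketone).
alcohol: present (HOCH2 — HO– on an sp³ carbon → alcohol).
ester: present (CH(COOCH3) — pendant –COOCH3: carbonyl C bonded to C and –OCH3 → ester).
ether: present (CH2OCH2 — C–O–C with sp³ carbons on both sides and no adjacent C=O → ether).
amine: absent. In each of CH(NHCOCH3) and CH(CONH2), the nitrogen is bonded directly to a carbonyl carbon, making it part of an amide, not a free amine.

amine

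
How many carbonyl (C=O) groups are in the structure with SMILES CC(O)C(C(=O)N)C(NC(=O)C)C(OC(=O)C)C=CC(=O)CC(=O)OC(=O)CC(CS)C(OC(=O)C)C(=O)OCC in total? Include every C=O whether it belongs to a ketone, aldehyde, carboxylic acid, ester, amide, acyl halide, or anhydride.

CH(CONH2): amide, 1 C=O (running total 1).
CH(NHCOCH3): amide, 1 C=O (running total 2).
CH(OCOCH3): ester, 1 C=O (running total 3).
CO: ketone, 1 C=O (running total 4).
CH2CO-O-COCH2: anhydride, 2 C=O (running total 6).
CH(OCOCH3): ester, 1 C=O (running total 7).
COOCH2CH3: ester, 1 C=O (running total 8).

8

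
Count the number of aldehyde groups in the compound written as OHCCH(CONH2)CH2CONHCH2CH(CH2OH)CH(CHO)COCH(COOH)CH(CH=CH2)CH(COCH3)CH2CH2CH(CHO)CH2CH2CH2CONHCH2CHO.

4

Reading the structure from left to right:
  OHC: terminal –CHO: carbonyl C bonded to H and C → aldehyde.
  CH(CONH2): pendant –CONH2: carbonyl C bonded to C and N → amide.
  CH2CONHCH2: –C(=O)–N– linkage → amide (the N is not an amine).
  CH(CH2OH): pendant –CH2OH on an sp³ backbone C → alcohol.
  CH(CHO): pendant –CHO: carbonyl C bonded to C and H → aldehyde.
  CO: –C(=O)– with carbon on both sides → ketone.
  CH(COOH): pendant –COOH: carbonyl C bonded to C and –OH → carboxylic acid.
  CH(CH=CH2): pendant –CH=CH2: C=C double bond → alkene.
  CH(COCH3): pendant –COCH3: carbonyl C bonded to two carbons → ketone.
  CH(CHO): pendant –CHO: carbonyl C bonded to C and H → aldehyde.
  CH2CONHCH2: –C(=O)–N– linkage → amide (the N is not an amine).
  CHO: terminal –CHO: carbonyl C bonded to H and C → aldehyde.
Aldehyde appears at: OHC, CH(CHO), CH(CHO), CHO → 4.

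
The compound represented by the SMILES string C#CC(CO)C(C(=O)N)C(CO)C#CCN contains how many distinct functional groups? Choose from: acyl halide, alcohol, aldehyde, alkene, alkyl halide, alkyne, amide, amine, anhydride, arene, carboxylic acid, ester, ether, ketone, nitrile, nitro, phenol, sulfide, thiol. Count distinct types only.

Working along the chain:
  HC≡C: C≡C triple bond → alkyne.
  CH(CH2OH): pendant –CH2OH on an sp³ backbone C → alcohol.
  CH(CONH2): pendant –CONH2: carbonyl C bonded to C and N → amide.
  CH(CH2OH): pendant –CH2OH on an sp³ backbone C → alcohol.
  C≡C: C≡C triple bond → alkyne.
  CH2NH2: –NH2 on an sp³ carbon with no adjacent C=O → amine.
Distinct types present: alcohol, alkyne, amide, amine.

4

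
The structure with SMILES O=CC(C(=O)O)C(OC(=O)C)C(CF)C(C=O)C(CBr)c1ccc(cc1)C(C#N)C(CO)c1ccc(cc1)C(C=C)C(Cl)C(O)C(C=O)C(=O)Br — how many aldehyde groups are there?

3

Working along the chain:
  OHC: terminal –CHO: carbonyl C bonded to H and C → aldehyde.
  CH(COOH): pendant –COOH: carbonyl C bonded to C and –OH → carboxylic acid.
  CH(OCOCH3): pendant –OC(=O)CH3: an acyloxy group → ester.
  CH(CH2F): pendant –CH2X: halogen on sp³ carbon → alkyl halide.
  CH(CHO): pendant –CHO: carbonyl C bonded to C and H → aldehyde.
  CH(CH2Br): pendant –CH2X: halogen on sp³ carbon → alkyl halide.
  C6H4: para-disubstituted benzene ring → arene.
  CH(CN): pendant –C≡N: nitrile.
  CH(CH2OH): pendant –CH2OH on an sp³ backbone C → alcohol.
  C6H4: para-disubstituted benzene ring → arene.
  CH(CH=CH2): pendant –CH=CH2: C=C double bond → alkene.
  CH(Cl): halogen on an sp³ carbon → alkyl halide.
  CH(OH): –OH on an sp³ carbon → alcohol (secondary).
  CH(CHO): pendant –CHO: carbonyl C bonded to C and H → aldehyde.
  COBr: –C(=O)Br: carbonyl C bonded to C and to a halogen → acyl halide (not alkyl halide).
Aldehyde appears at: OHC, CH(CHO), CH(CHO) → 3.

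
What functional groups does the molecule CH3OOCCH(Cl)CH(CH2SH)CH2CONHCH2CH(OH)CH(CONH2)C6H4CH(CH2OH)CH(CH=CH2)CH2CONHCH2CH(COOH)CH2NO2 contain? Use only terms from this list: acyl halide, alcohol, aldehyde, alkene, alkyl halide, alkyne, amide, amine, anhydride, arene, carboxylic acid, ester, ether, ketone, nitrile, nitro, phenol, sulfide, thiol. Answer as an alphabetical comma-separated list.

Reading the structure from left to right:
  CH3OOC: CH3O–C(=O)–: carbonyl C bonded to C and to –OCH3 → ester (not ketone + ether).
  CH(Cl): halogen on an sp³ carbon → alkyl halide.
  CH(CH2SH): pendant –CH2SH → thiol.
  CH2CONHCH2: –C(=O)–N– linkage → amide (the N is not an amine).
  CH(OH): –OH on an sp³ carbon → alcohol (secondary).
  CH(CONH2): pendant –CONH2: carbonyl C bonded to C and N → amide.
  C6H4: para-disubstituted benzene ring → arene.
  CH(CH2OH): pendant –CH2OH on an sp³ backbone C → alcohol.
  CH(CH=CH2): pendant –CH=CH2: C=C double bond → alkene.
  CH2CONHCH2: –C(=O)–N– linkage → amide (the N is not an amine).
  CH(COOH): pendant –COOH: carbonyl C bonded to C and –OH → carboxylic acid.
  CH2NO2: –NO2 on carbon → nitro group.

alcohol, alkene, alkyl halide, amide, arene, carboxylic acid, ester, nitro, thiol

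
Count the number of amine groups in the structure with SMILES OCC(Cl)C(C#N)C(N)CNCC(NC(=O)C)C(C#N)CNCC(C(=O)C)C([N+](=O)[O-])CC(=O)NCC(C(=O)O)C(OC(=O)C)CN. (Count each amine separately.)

4

Taking each segment in turn:
  HOCH2: HO– on an sp³ carbon → alcohol.
  CH(Cl): halogen on an sp³ carbon → alkyl halide.
  CH(CN): pendant –C≡N: nitrile.
  CH(NH2): –NH2 on an sp³ carbon with no adjacent C=O → amine.
  CH2NHCH2: C–N–C with sp³ carbons and no adjacent C=O → amine (secondary).
  CH(NHCOCH3): pendant –NHC(=O)CH3: N bonded to a carbonyl → amide (not amine).
  CH(CN): pendant –C≡N: nitrile.
  CH2NHCH2: C–N–C with sp³ carbons and no adjacent C=O → amine (secondary).
  CH(COCH3): pendant –COCH3: carbonyl C bonded to two carbons → ketone.
  CH(NO2): –NO2 on an sp³ carbon → nitro (the N=O is not a carbonyl).
  CH2CONHCH2: –C(=O)–N– linkage → amide (the N is not an amine).
  CH(COOH): pendant –COOH: carbonyl C bonded to C and –OH → carboxylic acid.
  CH(OCOCH3): pendant –OC(=O)CH3: an acyloxy group → ester.
  CH2NH2: –NH2 on an sp³ carbon with no adjacent C=O → amine.
Amine appears at: CH(NH2), CH2NHCH2, CH2NHCH2, CH2NH2 → 4.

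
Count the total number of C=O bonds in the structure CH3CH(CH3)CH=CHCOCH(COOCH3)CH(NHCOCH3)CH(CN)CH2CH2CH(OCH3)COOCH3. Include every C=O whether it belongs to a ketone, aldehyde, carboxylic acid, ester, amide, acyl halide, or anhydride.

CO: ketone, 1 C=O (running total 1).
CH(COOCH3): ester, 1 C=O (running total 2).
CH(NHCOCH3): amide, 1 C=O (running total 3).
COOCH3: ester, 1 C=O (running total 4).

4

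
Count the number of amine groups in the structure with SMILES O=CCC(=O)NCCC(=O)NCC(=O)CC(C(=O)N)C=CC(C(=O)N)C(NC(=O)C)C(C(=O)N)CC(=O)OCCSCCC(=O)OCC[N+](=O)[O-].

0

terminal –CHO: carbonyl C bonded to H and C → aldehyde.
–C(=O)–N– linkage → amide (the N is not an amine).
–C(=O)–N– linkage → amide (the N is not an amine).
–C(=O)– with carbon on both sides → ketone.
pendant –CONH2: carbonyl C bonded to C and N → amide.
C=C double bond → alkene.
pendant –CONH2: carbonyl C bonded to C and N → amide.
pendant –NHC(=O)CH3: N bonded to a carbonyl → amide (not amine).
pendant –CONH2: carbonyl C bonded to C and N → amide.
–C(=O)–O–C with C on the carbonyl side → ester.
C–S–C linkage → sulfide (thioether).
–C(=O)–O–C with C on the carbonyl side → ester.
–NO2 on carbon → nitro group.
No segment is a amine: CH2CONHCH2 is amide, not amine; CH2CONHCH2 is amide, not amine; CH(CONH2) is amide, not amine. → 0.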